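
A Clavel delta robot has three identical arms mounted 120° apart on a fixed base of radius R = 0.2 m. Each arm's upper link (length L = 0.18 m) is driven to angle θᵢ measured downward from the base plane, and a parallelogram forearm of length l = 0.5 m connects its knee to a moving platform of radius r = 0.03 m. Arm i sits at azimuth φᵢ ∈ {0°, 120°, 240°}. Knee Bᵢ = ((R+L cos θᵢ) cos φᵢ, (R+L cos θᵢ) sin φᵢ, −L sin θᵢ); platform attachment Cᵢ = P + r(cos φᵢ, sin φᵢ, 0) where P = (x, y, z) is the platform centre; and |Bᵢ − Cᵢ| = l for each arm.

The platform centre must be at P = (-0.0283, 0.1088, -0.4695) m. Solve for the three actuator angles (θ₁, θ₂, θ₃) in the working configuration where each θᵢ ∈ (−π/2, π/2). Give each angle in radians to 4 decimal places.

arm 1 (φ=0.0°): x'=-0.0283, y'=0.1088
  A=0.1983, B=-0.4695, C=(l²−L²−A²−y'²−z²)/(2L)=-0.1500
  γ=atan2(-0.4695,0.1983)=-1.1712;  ψ=arccos(-0.2943)=1.8695;  θ1=γ+ψ≈0.6983
rotate P by −φ2: (0.1084, -0.0299, -0.4695)
  A=0.0616, B=-0.4695, C=(l²−L²−A²−y'²−z²)/(2L)=-0.0209
  √(A²+B²)=0.4735;  θ2 = -1.4403+1.6149 ≈ 0.1747
arm 3 (φ=240.0°): x'=-0.0801, y'=-0.0789
  e−x'=0.2501;  (l²−L²−(e−x')²−y'²−z²)/2L = -0.1989
  √(A²+B²)=0.5319;  θ3 = -1.0814+1.9540 ≈ 0.8726

θ₁ = 0.6983, θ₂ = 0.1747, θ₃ = 0.8726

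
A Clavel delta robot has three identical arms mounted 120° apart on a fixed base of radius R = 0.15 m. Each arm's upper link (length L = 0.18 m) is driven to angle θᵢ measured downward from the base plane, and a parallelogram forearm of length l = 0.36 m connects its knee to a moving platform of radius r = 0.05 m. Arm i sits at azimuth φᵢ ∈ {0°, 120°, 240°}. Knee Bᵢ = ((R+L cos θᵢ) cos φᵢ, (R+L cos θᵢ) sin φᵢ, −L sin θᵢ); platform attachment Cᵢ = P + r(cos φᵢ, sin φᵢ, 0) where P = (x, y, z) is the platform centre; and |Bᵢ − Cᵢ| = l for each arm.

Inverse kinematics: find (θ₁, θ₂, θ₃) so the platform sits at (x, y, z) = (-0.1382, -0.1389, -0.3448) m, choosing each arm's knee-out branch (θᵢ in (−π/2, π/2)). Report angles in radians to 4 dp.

θ₁ = 1.3091, θ₂ = 1.0475, θ₃ = 0.0002

φ1=0.0° → target in arm frame (-0.1382, -0.1389)
  A cos θ + B sin θ = C:  0.2382·cos θ + -0.3448·sin θ = -0.2714
  γ=atan2(-0.3448,0.2382)=-0.9662;  ψ=arccos(-0.6477)=2.2754;  θ1=γ+ψ≈1.3091
rotate P by −φ2: (-0.0512, 0.1891, -0.3448)
  e−x'=0.1512;  (l²−L²−(e−x')²−y'²−z²)/2L = -0.2231
  θ2 = atan2(B,A) + arccos(C/0.3765) = 1.0475
φ3=240.0° → target in arm frame (0.1894, -0.0502)
  e−x'=-0.0894;  (l²−L²−(e−x')²−y'²−z²)/2L = -0.0894
  γ=atan2(-0.3448,-0.0894)=-1.8245;  ψ=arccos(-0.2511)=1.8246;  θ3=γ+ψ≈0.0002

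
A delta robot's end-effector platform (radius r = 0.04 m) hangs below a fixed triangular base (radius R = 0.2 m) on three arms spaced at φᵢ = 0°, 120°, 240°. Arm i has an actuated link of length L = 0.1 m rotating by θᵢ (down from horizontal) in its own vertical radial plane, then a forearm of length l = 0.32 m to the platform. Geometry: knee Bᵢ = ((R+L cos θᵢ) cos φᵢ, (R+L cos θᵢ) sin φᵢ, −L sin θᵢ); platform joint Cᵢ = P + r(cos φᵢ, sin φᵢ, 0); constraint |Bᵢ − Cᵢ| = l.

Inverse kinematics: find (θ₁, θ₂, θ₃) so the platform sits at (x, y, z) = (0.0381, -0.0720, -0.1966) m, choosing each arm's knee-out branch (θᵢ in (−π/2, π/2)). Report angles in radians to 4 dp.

θ₁ = -0.2611, θ₂ = 0.9603, θ₃ = -0.3487

arm 1 (φ=0.0°): x'=0.0381, y'=-0.0720
  e−x'=0.1219;  (l²−L²−(e−x')²−y'²−z²)/2L = 0.1685
  θ1 = atan2(B,A) + arccos(C/0.2313) = -0.2611
rotate P by −φ2: (-0.0814, 0.0030, -0.1966)
  A=0.2414, B=-0.1966, C=(l²−L²−A²−y'²−z²)/(2L)=-0.0227
  γ=atan2(-0.1966,0.2414)=-0.6835;  ψ=arccos(-0.0729)=1.6437;  θ2=γ+ψ≈0.9603
arm 3 (φ=240.0°): x'=0.0433, y'=0.0690
  A=0.1167, B=-0.1966, C=(l²−L²−A²−y'²−z²)/(2L)=0.1769
  γ=atan2(-0.1966,0.1167)=-1.0351;  ψ=arccos(0.7735)=0.6864;  θ3=γ+ψ≈-0.3487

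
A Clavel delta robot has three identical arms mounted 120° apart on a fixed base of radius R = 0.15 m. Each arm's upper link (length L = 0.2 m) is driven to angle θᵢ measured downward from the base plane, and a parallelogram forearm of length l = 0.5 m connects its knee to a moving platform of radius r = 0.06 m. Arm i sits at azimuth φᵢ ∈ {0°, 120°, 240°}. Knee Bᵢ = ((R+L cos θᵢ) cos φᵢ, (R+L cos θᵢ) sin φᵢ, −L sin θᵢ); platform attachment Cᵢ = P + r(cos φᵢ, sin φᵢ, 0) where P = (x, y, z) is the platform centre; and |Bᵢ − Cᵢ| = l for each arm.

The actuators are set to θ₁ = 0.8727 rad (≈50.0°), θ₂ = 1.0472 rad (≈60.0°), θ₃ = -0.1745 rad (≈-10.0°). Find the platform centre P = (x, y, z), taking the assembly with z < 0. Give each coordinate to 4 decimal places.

(-0.0900, -0.2433, -0.4624)

O1 = (0.2186·cos0.0°, 0.2186·sin0.0°, -0.1532) = (0.2186, 0.0000, -0.1532)
φ2=120.0°: virtual centre (-0.0950, 0.1645, -0.1732), radius l
φ3=240.0°: virtual centre (-0.1435, -0.2485, 0.0347), radius l
|O₂|²−|O₁|² = -0.0051;  |O₃|²−|O₁|² = 0.0123
[-0.6271 0.3291 -0.0400]·P = -0.0051;  [-0.7241 -0.4970 0.3759]·P = 0.0123
Cramer: x(z) = -0.0027+0.1888z;  y(z) = -0.0208+0.4812z
quadratic in z: (1.2672)z²+(0.2029)z+(-0.1771)=0, √Δ=0.9690 → z ∈ {-0.4624, 0.3023}; z = -0.4624 (taking z<0)
x = -0.0900, y = -0.2433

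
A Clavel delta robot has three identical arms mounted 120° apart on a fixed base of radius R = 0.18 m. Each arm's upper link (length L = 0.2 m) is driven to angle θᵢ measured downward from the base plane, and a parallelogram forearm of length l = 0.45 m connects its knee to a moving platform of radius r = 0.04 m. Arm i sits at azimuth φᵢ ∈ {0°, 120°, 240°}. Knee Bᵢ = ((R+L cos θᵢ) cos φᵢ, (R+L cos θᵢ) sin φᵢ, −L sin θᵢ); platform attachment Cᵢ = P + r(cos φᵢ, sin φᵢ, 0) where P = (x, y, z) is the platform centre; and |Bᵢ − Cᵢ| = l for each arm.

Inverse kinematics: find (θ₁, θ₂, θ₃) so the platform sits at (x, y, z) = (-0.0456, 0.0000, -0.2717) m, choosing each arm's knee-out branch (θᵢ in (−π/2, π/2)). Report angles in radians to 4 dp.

θ₁ = 0.1746, θ₂ = -0.2615, θ₃ = -0.2615

arm 1 (φ=0.0°): x'=-0.0456, y'=0.0000
  A=0.1856, B=-0.2717, C=(l²−L²−A²−y'²−z²)/(2L)=0.1356
  √(A²+B²)=0.3290;  θ1 = -0.9715+1.1461 ≈ 0.1746
φ2=120.0° → target in arm frame (0.0228, 0.0395)
  e−x'=0.1172;  (l²−L²−(e−x')²−y'²−z²)/2L = 0.1835
  √(A²+B²)=0.2959;  θ2 = -1.1636+0.9020 ≈ -0.2615
φ3=240.0° → target in arm frame (0.0228, -0.0395)
  A cos θ + B sin θ = C:  0.1172·cos θ + -0.2717·sin θ = 0.1835
  γ=atan2(-0.2717,0.1172)=-1.1636;  ψ=arccos(0.6200)=0.9020;  θ3=γ+ψ≈-0.2615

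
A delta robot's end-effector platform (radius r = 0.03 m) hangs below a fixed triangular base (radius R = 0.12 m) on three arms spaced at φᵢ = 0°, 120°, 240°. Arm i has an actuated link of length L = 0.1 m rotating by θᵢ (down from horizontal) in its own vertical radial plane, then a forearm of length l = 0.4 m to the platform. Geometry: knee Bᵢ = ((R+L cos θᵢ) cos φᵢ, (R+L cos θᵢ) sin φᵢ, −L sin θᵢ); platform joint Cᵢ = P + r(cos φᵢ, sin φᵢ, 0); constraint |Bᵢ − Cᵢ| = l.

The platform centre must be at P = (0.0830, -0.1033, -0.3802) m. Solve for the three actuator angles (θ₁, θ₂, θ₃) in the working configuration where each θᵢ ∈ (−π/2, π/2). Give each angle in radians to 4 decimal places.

φ1=0.0° → target in arm frame (0.0830, -0.1033)
  e−x'=0.0070;  (l²−L²−(e−x')²−y'²−z²)/2L = -0.0264
  γ=atan2(-0.3802,0.0070)=-1.5524;  ψ=arccos(-0.0693)=1.6402;  θ1=γ+ψ≈0.0878
rotate P by −φ2: (-0.1310, -0.0202, -0.3802)
  A=0.2210, B=-0.3802, C=(l²−L²−A²−y'²−z²)/(2L)=-0.2189
  θ2 = atan2(B,A) + arccos(C/0.4397) = 1.0476
rotate P by −φ3: (0.0480, 0.1235, -0.3802)
  e−x'=0.0420;  (l²−L²−(e−x')²−y'²−z²)/2L = -0.0579
  √(A²+B²)=0.3825;  θ3 = -1.4607+1.7227 ≈ 0.2621

θ₁ = 0.0878, θ₂ = 1.0476, θ₃ = 0.2621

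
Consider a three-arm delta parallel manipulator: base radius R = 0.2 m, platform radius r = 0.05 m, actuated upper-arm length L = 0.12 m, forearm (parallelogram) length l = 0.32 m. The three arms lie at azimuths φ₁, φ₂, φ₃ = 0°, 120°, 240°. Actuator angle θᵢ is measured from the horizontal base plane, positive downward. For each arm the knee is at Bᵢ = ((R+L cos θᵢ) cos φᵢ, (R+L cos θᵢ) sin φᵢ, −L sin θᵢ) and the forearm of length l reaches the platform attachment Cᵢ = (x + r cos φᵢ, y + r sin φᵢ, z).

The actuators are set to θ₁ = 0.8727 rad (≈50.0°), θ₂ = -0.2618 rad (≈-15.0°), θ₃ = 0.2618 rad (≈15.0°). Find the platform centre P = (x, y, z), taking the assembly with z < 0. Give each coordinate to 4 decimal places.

O1 = (0.2271·cos0.0°, 0.2271·sin0.0°, -0.0919) = (0.2271, 0.0000, -0.0919)
arm 2 at φ=120.0°: e+L cos θ2 = 0.2659;  O2 = (-0.1330, 0.2303, 0.0311)
O3 = (0.2659·cos240.0°, 0.2659·sin240.0°, -0.0311) = (-0.1330, -0.2303, -0.0311)
eliminate P² terms by subtracting sphere 1 from 2 and 3
linear system: -0.7202x+0.4606y = 0.0116−0.2460z; -0.7202x+-0.4606y = 0.0116−0.1217z
det = 0.6634;  x = -0.0162+0.2553z,  y = 0.0000+-0.1349z
into |P−O₁|² = l²: 1.0834z² + 0.0596z + -0.0348 = 0;  Δ = 0.1542;  z = -0.2088 or 0.1537 → z<0 root = -0.2088
x = -0.0694, y = 0.0282

(-0.0694, 0.0282, -0.2088)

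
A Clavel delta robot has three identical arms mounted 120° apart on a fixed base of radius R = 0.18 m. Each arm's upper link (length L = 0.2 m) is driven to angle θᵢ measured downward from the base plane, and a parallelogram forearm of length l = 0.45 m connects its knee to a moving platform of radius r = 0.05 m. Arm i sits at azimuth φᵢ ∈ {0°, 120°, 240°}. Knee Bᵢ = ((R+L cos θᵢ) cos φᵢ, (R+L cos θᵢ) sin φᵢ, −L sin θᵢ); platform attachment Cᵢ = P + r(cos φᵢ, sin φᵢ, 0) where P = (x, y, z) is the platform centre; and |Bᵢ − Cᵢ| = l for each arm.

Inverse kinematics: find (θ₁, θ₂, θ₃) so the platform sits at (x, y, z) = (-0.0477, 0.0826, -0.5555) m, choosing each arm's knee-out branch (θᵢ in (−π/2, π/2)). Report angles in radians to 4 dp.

arm 1 (φ=0.0°): x'=-0.0477, y'=0.0826
  e−x'=0.1777;  (l²−L²−(e−x')²−y'²−z²)/2L = -0.4612
  γ=atan2(-0.5555,0.1777)=-1.2612;  ψ=arccos(-0.7908)=2.4829;  θ1=γ+ψ≈1.2217
φ2=120.0° → target in arm frame (0.0954, 0.0000)
  A cos θ + B sin θ = C:  0.0346·cos θ + -0.5555·sin θ = -0.3682
  θ2 = atan2(B,A) + arccos(C/0.5566) = 0.7851
φ3=240.0° → target in arm frame (-0.0477, -0.0826)
  A=0.1777, B=-0.5555, C=(l²−L²−A²−y'²−z²)/(2L)=-0.4612
  γ=atan2(-0.5555,0.1777)=-1.2612;  ψ=arccos(-0.7908)=2.4828;  θ3=γ+ψ≈1.2216

θ₁ = 1.2217, θ₂ = 0.7851, θ₃ = 1.2216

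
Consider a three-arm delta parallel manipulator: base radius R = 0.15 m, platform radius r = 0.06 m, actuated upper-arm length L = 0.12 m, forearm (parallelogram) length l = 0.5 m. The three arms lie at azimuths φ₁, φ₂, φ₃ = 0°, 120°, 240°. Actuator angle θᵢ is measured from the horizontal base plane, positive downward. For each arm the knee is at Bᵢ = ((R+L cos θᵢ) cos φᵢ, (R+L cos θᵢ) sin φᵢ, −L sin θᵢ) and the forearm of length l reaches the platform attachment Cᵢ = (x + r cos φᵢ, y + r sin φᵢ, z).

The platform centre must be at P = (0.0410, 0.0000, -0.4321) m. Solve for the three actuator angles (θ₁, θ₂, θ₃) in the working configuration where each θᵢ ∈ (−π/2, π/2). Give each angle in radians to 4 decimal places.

rotate P by −φ1: (0.0410, 0.0000, -0.4321)
  e−x'=0.0490;  (l²−L²−(e−x')²−y'²−z²)/2L = 0.1937
  θ1 = atan2(B,A) + arccos(C/0.4349) = -0.3487
rotate P by −φ2: (-0.0205, -0.0355, -0.4321)
  e−x'=0.1105;  (l²−L²−(e−x')²−y'²−z²)/2L = 0.1476
  √(A²+B²)=0.4460;  θ2 = -1.3204+1.2336 ≈ -0.0869
arm 3 (φ=240.0°): x'=-0.0205, y'=0.0355
  A=0.1105, B=-0.4321, C=(l²−L²−A²−y'²−z²)/(2L)=0.1476
  θ3 = atan2(B,A) + arccos(C/0.4460) = -0.0869

θ₁ = -0.3487, θ₂ = -0.0869, θ₃ = -0.0869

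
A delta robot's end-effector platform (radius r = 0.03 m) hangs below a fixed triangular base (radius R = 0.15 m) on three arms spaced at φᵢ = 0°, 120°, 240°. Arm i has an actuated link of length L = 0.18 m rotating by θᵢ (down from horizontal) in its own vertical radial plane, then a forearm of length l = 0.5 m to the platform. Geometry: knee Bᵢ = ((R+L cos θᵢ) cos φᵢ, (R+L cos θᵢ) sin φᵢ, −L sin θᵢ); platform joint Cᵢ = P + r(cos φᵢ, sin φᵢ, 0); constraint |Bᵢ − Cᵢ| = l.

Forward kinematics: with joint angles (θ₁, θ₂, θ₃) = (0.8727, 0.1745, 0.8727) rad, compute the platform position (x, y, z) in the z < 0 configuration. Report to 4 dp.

(-0.0742, 0.1286, -0.5086)

arm 1 at φ=0.0°: ρ1 = 0.2357;  O1 = (0.2357, 0.0000, -0.1379)
O2 = (0.2973·cos120.0°, 0.2973·sin120.0°, -0.0313) = (-0.1486, 0.2574, -0.0313)
O3 = (0.2357·cos240.0°, 0.2357·sin240.0°, -0.1379) = (-0.1178, -0.2041, -0.1379)
|O₂|²−|O₁|² = 0.0148;  |O₃|²−|O₁|² = 0.0000
plane₁₂: -0.7687x+0.5149y+0.2133z = 0.0148
Cramer: x(z) = -0.0089+0.1284z;  y(z) = 0.0154-0.2225z
sphere 1 gives Az²+Bz+C=0 with A=1.0660, B=0.2061, C=-0.1709;  B²−4AC=0.7713;  roots -0.5086, 0.3153;  negative root z = -0.5086
x = -0.0742, y = 0.1286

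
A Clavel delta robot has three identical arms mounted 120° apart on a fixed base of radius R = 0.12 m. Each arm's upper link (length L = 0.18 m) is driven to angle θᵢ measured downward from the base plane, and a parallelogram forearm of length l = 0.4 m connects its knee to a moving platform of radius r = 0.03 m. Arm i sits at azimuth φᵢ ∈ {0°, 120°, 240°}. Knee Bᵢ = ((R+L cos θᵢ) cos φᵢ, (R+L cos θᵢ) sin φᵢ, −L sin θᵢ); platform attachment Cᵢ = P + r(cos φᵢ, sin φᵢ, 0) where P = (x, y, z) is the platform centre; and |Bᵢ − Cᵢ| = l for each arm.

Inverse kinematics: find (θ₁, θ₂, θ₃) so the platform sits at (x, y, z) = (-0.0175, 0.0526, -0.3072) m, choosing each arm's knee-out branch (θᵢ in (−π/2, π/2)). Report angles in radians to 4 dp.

arm 1 (φ=0.0°): x'=-0.0175, y'=0.0526
  A cos θ + B sin θ = C:  0.1075·cos θ + -0.3072·sin θ = 0.0525
  √(A²+B²)=0.3255;  θ1 = -1.2342+1.4087 ≈ 0.1746
arm 2 (φ=120.0°): x'=0.0543, y'=-0.0111
  A=0.0357, B=-0.3072, C=(l²−L²−A²−y'²−z²)/(2L)=0.0884
  θ2 = atan2(B,A) + arccos(C/0.3093) = -0.1743
φ3=240.0° → target in arm frame (-0.0368, -0.0415)
  A=0.1268, B=-0.3072, C=(l²−L²−A²−y'²−z²)/(2L)=0.0429
  √(A²+B²)=0.3323;  θ3 = -1.1793+1.4415 ≈ 0.2621

θ₁ = 0.1746, θ₂ = -0.1743, θ₃ = 0.2621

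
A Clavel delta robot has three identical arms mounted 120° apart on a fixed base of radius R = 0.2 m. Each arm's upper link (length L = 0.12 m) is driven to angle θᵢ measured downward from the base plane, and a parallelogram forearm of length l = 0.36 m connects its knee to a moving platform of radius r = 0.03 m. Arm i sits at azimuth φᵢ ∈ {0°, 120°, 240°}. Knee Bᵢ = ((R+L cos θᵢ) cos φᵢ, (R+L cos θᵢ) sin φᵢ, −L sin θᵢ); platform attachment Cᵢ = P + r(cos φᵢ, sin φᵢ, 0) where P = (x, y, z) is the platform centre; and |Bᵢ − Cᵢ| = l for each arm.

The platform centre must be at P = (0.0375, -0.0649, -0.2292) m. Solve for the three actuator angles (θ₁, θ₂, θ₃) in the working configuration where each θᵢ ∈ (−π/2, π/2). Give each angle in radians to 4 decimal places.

arm 1 (φ=0.0°): x'=0.0375, y'=-0.0649
  A=0.1325, B=-0.2292, C=(l²−L²−A²−y'²−z²)/(2L)=0.1704
  θ1 = atan2(B,A) + arccos(C/0.2647) = -0.1752
arm 2 (φ=120.0°): x'=-0.0750, y'=0.0000
  A=0.2450, B=-0.2292, C=(l²−L²−A²−y'²−z²)/(2L)=0.0111
  √(A²+B²)=0.3355;  θ2 = -0.7522+1.5377 ≈ 0.7855
arm 3 (φ=240.0°): x'=0.0375, y'=0.0649
  A=0.1325, B=-0.2292, C=(l²−L²−A²−y'²−z²)/(2L)=0.1703
  γ=atan2(-0.2292,0.1325)=-1.0465;  ψ=arccos(0.6434)=0.8719;  θ3=γ+ψ≈-0.1746

θ₁ = -0.1752, θ₂ = 0.7855, θ₃ = -0.1746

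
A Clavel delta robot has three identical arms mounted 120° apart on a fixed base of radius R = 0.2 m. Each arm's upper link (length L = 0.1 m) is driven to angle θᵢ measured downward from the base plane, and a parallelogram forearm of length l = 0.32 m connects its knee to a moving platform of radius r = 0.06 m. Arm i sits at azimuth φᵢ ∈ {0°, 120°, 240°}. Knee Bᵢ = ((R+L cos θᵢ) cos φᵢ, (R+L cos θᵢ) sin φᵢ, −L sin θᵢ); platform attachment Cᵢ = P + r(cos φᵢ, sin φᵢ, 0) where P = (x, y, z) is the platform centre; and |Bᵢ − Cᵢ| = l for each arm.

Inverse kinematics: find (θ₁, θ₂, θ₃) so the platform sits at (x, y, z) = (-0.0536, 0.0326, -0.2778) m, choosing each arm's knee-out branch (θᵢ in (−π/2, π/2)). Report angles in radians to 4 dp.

rotate P by −φ1: (-0.0536, 0.0326, -0.2778)
  A cos θ + B sin θ = C:  0.1936·cos θ + -0.2778·sin θ = -0.1166
  γ=atan2(-0.2778,0.1936)=-0.9622;  ψ=arccos(-0.3443)=1.9223;  θ1=γ+ψ≈0.9601
rotate P by −φ2: (0.0550, 0.0301, -0.2778)
  A cos θ + B sin θ = C:  0.0850·cos θ + -0.2778·sin θ = 0.0355
  √(A²+B²)=0.2905;  θ2 = -1.2740+1.4483 ≈ 0.1743
rotate P by −φ3: (-0.0014, -0.0627, -0.2778)
  A=0.1414, B=-0.2778, C=(l²−L²−A²−y'²−z²)/(2L)=-0.0435
  γ=atan2(-0.2778,0.1414)=-1.0999;  ψ=arccos(-0.1397)=1.7110;  θ3=γ+ψ≈0.6111

θ₁ = 0.9601, θ₂ = 0.1743, θ₃ = 0.6111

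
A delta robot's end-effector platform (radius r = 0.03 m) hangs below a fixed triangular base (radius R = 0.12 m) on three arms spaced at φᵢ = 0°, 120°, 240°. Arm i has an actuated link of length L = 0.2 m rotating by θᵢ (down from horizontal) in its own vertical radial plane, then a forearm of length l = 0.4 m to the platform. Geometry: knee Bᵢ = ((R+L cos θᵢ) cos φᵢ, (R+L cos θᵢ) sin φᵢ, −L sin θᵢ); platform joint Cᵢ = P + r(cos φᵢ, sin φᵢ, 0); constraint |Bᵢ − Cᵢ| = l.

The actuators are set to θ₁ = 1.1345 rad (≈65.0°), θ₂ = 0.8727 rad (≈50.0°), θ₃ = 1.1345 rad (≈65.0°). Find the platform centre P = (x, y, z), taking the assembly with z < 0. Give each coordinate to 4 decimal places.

centre 1 = (0.1745·cos0.0°, 0.1745·sin0.0°, -0.1813) = (0.1745, 0.0000, -0.1813)
centre 2 = (0.2186·cos120.0°, 0.2186·sin120.0°, -0.1532) = (-0.1093, 0.1893, -0.1532)
φ3=240.0°: virtual centre (-0.0873, -0.1511, -0.1813), radius l
subtract pairs → two planes through P
[-0.5676 0.3785 0.0561]·P = 0.0079;  [-0.5236 -0.3023 0.0000]·P = 0.0000
Cramer: x(z) = -0.0065+0.0459z;  y(z) = 0.0112-0.0794z
quadratic in z: (1.0084)z²+(0.3441)z+(-0.0943)=0, √Δ=0.7061 → z ∈ {-0.5208, 0.1795}; z = -0.5208 (taking z<0)
x = -0.0304, y = 0.0526

(-0.0304, 0.0526, -0.5208)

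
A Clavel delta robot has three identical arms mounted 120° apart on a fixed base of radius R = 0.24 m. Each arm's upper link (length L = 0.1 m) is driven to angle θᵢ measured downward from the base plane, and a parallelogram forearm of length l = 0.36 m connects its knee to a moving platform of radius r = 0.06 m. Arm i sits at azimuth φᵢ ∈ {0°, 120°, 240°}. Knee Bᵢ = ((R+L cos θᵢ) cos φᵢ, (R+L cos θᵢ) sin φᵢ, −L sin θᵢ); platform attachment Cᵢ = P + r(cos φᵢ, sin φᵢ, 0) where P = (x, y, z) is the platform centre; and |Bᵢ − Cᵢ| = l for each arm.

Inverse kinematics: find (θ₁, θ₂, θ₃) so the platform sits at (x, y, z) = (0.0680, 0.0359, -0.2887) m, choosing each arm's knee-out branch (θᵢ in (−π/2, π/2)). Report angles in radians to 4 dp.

θ₁ = -0.0003, θ₂ = 0.6102, θ₃ = 1.0472

arm 1 (φ=0.0°): x'=0.0680, y'=0.0359
  A=0.1120, B=-0.2887, C=(l²−L²−A²−y'²−z²)/(2L)=0.1121
  √(A²+B²)=0.3097;  θ1 = -1.2007+1.2004 ≈ -0.0003
φ2=120.0° → target in arm frame (-0.0029, -0.0768)
  A cos θ + B sin θ = C:  0.1829·cos θ + -0.2887·sin θ = -0.0155
  √(A²+B²)=0.3418;  θ2 = -1.0061+1.6163 ≈ 0.6102
φ3=240.0° → target in arm frame (-0.0651, 0.0409)
  e−x'=0.2451;  (l²−L²−(e−x')²−y'²−z²)/2L = -0.1275
  θ3 = atan2(B,A) + arccos(C/0.3787) = 1.0472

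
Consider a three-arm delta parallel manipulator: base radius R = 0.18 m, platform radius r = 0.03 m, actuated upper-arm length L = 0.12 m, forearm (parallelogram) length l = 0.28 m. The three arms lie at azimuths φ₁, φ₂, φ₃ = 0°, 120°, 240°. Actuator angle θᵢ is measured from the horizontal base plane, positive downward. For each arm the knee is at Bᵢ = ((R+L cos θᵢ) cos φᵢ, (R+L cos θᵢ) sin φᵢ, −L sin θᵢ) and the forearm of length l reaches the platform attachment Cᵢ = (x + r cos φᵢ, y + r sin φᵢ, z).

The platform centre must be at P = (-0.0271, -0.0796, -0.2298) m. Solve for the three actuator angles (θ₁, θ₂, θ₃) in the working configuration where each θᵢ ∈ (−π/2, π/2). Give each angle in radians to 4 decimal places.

θ₁ = 1.0472, θ₂ = 1.2222, θ₃ = 0.1748

arm 1 (φ=0.0°): x'=-0.0271, y'=-0.0796
  e−x'=0.1771;  (l²−L²−(e−x')²−y'²−z²)/2L = -0.1105
  √(A²+B²)=0.2901;  θ1 = -0.9142+1.9614 ≈ 1.0472
arm 2 (φ=120.0°): x'=-0.0554, y'=0.0633
  A=0.2054, B=-0.2298, C=(l²−L²−A²−y'²−z²)/(2L)=-0.1458
  γ=atan2(-0.2298,0.2054)=-0.8414;  ψ=arccos(-0.4731)=2.0636;  θ2=γ+ψ≈1.2222
arm 3 (φ=240.0°): x'=0.0825, y'=0.0163
  A cos θ + B sin θ = C:  0.0675·cos θ + -0.2298·sin θ = 0.0265
  γ=atan2(-0.2298,0.0675)=-1.2850;  ψ=arccos(0.1108)=1.4598;  θ3=γ+ψ≈0.1748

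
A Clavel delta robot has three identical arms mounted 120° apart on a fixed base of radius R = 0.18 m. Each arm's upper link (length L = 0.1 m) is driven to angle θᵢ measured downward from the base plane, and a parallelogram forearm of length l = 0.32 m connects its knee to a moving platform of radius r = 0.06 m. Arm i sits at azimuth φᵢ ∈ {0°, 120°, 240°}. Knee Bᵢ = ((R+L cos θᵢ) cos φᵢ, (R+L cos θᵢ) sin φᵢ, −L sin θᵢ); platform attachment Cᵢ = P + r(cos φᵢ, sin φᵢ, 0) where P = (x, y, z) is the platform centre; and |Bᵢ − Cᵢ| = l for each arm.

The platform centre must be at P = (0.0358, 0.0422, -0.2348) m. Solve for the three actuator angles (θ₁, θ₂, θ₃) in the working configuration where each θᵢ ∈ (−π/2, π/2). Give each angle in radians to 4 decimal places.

φ1=0.0° → target in arm frame (0.0358, 0.0422)
  A=0.0842, B=-0.2348, C=(l²−L²−A²−y'²−z²)/(2L)=0.1420
  √(A²+B²)=0.2494;  θ1 = -1.2265+0.9652 ≈ -0.2613
rotate P by −φ2: (0.0186, -0.0521, -0.2348)
  A cos θ + B sin θ = C:  0.1014·cos θ + -0.2348·sin θ = 0.1214
  γ=atan2(-0.2348,0.1014)=-1.1633;  ψ=arccos(0.4747)=1.0761;  θ2=γ+ψ≈-0.0872
arm 3 (φ=240.0°): x'=-0.0544, y'=0.0099
  A=0.1744, B=-0.2348, C=(l²−L²−A²−y'²−z²)/(2L)=0.0337
  θ3 = atan2(B,A) + arccos(C/0.2925) = 0.5235

θ₁ = -0.2613, θ₂ = -0.0872, θ₃ = 0.5235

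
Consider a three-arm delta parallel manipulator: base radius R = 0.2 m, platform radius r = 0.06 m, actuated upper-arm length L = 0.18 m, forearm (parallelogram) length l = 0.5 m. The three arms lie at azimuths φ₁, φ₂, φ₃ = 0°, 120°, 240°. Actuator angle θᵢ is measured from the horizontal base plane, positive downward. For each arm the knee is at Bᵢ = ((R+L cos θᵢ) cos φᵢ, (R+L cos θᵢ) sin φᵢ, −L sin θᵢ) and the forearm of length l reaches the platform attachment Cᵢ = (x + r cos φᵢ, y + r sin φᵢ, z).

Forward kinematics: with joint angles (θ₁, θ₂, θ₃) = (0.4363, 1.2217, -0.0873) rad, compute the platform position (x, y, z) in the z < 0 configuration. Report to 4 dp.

(0.0406, -0.2218, -0.4392)

φ1=0.0°: virtual centre (0.3031, 0.0000, -0.0761), radius l
arm 2 at φ=120.0°: (R−r)+L cos θ2 = 0.2016;  O2 = (-0.1008, 0.1746, -0.1691)
O3 = (0.3193·cos240.0°, 0.3193·sin240.0°, 0.0157) = (-0.1597, -0.2765, 0.0157)
eliminate P² terms by subtracting sphere 1 from 2 and 3
linear system: -0.8078x+0.3491y = -0.0284−-0.1862z; -0.9256x+-0.5531y = 0.0045−0.1835z
Cramer: x(z) = 0.0184-0.0505z;  y(z) = -0.0389+0.4163z
sphere 1 gives Az²+Bz+C=0 with A=1.1759, B=0.1485, C=-0.1616;  B²−4AC=0.7822;  roots -0.4392, 0.3129;  negative root z = -0.4392
x = 0.0406, y = -0.2218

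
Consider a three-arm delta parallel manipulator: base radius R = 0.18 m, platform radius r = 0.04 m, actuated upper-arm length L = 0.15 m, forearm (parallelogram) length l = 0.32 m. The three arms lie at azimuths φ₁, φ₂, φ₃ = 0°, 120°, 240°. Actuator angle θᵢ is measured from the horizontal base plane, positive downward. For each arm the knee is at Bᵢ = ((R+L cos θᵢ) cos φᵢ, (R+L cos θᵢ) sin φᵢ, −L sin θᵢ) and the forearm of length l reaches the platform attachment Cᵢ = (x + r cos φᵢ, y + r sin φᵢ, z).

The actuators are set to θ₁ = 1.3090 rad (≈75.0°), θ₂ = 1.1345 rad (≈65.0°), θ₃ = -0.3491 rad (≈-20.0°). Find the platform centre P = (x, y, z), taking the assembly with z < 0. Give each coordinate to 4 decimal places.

arm 1 at φ=0.0°: ρ1 = 0.1788;  S1 = (0.1788, 0.0000, -0.1449)
S2 = (0.2034·cos120.0°, 0.2034·sin120.0°, -0.1359) = (-0.1017, 0.1761, -0.1359)
φ3=240.0°: virtual centre (-0.1405, -0.2433, 0.0513), radius l
|S₂|²−|S₁|² = 0.0069;  |S₃|²−|S₁|² = 0.0286
linear system: -0.5610x+0.3523y = 0.0069−0.0179z; -0.6386x+-0.4866y = 0.0286−0.3924z
Cramer: x(z) = -0.0270+0.2951z;  y(z) = -0.0234+0.4192z
sphere 1 gives Az²+Bz+C=0 with A=1.2627, B=0.1487, C=-0.0385;  B²−4AC=0.2167;  roots -0.2432, 0.1254;  negative root z = -0.2432
x = -0.0987, y = -0.1253

(-0.0987, -0.1253, -0.2432)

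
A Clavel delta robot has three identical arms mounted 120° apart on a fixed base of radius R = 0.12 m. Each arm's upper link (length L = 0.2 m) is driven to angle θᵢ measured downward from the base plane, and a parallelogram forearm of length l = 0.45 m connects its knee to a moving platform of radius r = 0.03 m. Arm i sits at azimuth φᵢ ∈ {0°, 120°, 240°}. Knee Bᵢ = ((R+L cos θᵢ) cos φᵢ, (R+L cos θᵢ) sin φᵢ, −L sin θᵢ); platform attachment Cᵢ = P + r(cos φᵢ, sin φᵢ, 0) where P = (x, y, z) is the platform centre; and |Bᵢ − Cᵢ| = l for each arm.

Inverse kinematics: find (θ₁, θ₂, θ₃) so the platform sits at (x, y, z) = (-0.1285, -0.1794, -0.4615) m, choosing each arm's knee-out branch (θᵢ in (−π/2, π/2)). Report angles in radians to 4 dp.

rotate P by −φ1: (-0.1285, -0.1794, -0.4615)
  e−x'=0.2185;  (l²−L²−(e−x')²−y'²−z²)/2L = -0.3260
  θ1 = atan2(B,A) + arccos(C/0.5106) = 1.1347
rotate P by −φ2: (-0.0911, 0.2010, -0.4615)
  A=0.1811, B=-0.4615, C=(l²−L²−A²−y'²−z²)/(2L)=-0.3092
  √(A²+B²)=0.4958;  θ2 = -1.1968+2.2442 ≈ 1.0474
arm 3 (φ=240.0°): x'=0.2196, y'=-0.0216
  A=-0.1296, B=-0.4615, C=(l²−L²−A²−y'²−z²)/(2L)=-0.1694
  √(A²+B²)=0.4794;  θ3 = -1.8446+1.9319 ≈ 0.0873

θ₁ = 1.1347, θ₂ = 1.0474, θ₃ = 0.0873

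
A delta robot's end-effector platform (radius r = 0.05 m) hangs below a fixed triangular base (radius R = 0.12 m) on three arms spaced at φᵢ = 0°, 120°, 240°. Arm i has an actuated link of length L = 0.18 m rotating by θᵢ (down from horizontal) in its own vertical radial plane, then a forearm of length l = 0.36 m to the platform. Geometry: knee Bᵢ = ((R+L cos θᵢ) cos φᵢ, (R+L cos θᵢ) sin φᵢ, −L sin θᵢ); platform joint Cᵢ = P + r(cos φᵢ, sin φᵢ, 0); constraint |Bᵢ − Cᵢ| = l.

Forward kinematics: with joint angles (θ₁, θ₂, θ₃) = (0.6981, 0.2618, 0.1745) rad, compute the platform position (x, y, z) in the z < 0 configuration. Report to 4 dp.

(-0.0837, -0.0120, -0.3265)

centre 1 = (0.2079·cos0.0°, 0.2079·sin0.0°, -0.1157) = (0.2079, 0.0000, -0.1157)
centre 2 = (0.2439·cos120.0°, 0.2439·sin120.0°, -0.0466) = (-0.1219, 0.2112, -0.0466)
φ3=240.0°: virtual centre (-0.1236, -0.2141, -0.0313), radius l
eliminate P² terms by subtracting sphere 1 from 2 and 3
plane₁₂: -0.6596x+0.4224y+0.1382z = 0.0050
det = 0.5626;  x = -0.0080+0.2320z,  y = -0.0005+0.0351z
into |P−centre ₁|² = l²: 1.0551z² + 0.1312z + -0.0696 = 0;  Δ = 0.3110;  z = -0.3265 or 0.2021 → z<0 root = -0.3265
x = -0.0837, y = -0.0120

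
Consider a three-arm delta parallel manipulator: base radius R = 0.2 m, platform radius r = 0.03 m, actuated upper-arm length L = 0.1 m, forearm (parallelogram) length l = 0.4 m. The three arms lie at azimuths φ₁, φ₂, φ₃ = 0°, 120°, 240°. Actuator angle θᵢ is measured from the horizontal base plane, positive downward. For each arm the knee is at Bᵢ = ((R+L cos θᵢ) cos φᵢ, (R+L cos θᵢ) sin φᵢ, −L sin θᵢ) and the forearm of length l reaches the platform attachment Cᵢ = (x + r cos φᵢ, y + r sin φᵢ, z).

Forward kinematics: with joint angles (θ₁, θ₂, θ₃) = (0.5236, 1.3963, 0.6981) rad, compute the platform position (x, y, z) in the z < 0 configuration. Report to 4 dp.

arm 1 at φ=0.0°: ρ1 = 0.2566;  S1 = (0.2566, 0.0000, -0.0500)
S2 = (0.1874·cos120.0°, 0.1874·sin120.0°, -0.0985) = (-0.0937, 0.1623, -0.0985)
S3 = (0.2466·cos240.0°, 0.2466·sin240.0°, -0.0643) = (-0.1233, -0.2136, -0.0643)
subtract pairs → two planes through P
[-0.7006 0.3245 -0.0970]·P = -0.0235;  [-0.7598 -0.4271 -0.0286]·P = -0.0034
det = 0.5458;  x = 0.0204+-0.0929z,  y = -0.0284+0.0983z
sphere 1 gives Az²+Bz+C=0 with A=1.0183, B=0.1383, C=-0.1009;  B²−4AC=0.4302;  roots -0.3899, 0.2542;  negative root z = -0.3899
x = 0.0567, y = -0.0668

(0.0567, -0.0668, -0.3899)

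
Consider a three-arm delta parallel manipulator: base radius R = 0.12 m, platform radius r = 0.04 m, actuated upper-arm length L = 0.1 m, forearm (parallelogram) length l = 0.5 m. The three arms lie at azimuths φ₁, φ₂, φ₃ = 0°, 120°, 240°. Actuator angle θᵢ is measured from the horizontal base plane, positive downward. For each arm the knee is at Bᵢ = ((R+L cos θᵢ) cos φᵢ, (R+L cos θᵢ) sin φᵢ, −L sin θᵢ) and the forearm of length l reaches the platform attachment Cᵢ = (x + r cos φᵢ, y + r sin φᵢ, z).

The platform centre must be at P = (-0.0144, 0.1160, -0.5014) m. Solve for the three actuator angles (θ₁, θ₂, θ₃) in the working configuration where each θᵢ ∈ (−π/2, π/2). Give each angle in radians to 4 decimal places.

rotate P by −φ1: (-0.0144, 0.1160, -0.5014)
  e−x'=0.0944;  (l²−L²−(e−x')²−y'²−z²)/2L = -0.1688
  θ1 = atan2(B,A) + arccos(C/0.5102) = 0.5234
arm 2 (φ=120.0°): x'=0.1077, y'=-0.0455
  A cos θ + B sin θ = C:  -0.0277·cos θ + -0.5014·sin θ = -0.0712
  γ=atan2(-0.5014,-0.0277)=-1.6259;  ψ=arccos(-0.1418)=1.7131;  θ2=γ+ψ≈0.0872
arm 3 (φ=240.0°): x'=-0.0933, y'=-0.0705
  A=0.1733, B=-0.5014, C=(l²−L²−A²−y'²−z²)/(2L)=-0.2319
  √(A²+B²)=0.5305;  θ3 = -1.2381+2.0233 ≈ 0.7852

θ₁ = 0.5234, θ₂ = 0.0872, θ₃ = 0.7852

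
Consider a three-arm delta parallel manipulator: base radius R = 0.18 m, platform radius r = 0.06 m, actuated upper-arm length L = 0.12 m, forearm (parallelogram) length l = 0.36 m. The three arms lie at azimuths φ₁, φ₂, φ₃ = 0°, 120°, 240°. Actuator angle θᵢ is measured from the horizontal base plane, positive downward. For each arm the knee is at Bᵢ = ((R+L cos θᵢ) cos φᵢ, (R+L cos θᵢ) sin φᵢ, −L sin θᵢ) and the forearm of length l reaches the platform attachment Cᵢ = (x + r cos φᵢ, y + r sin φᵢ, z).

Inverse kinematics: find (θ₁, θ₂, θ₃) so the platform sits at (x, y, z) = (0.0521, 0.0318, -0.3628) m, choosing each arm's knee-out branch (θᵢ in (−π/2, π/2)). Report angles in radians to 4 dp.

arm 1 (φ=0.0°): x'=0.0521, y'=0.0318
  e−x'=0.0679;  (l²−L²−(e−x')²−y'²−z²)/2L = -0.0919
  √(A²+B²)=0.3691;  θ1 = -1.3858+1.8223 ≈ 0.4365
φ2=120.0° → target in arm frame (0.0015, -0.0610)
  e−x'=0.1185;  (l²−L²−(e−x')²−y'²−z²)/2L = -0.1425
  θ2 = atan2(B,A) + arccos(C/0.3817) = 0.6983
arm 3 (φ=240.0°): x'=-0.0536, y'=0.0292
  e−x'=0.1736;  (l²−L²−(e−x')²−y'²−z²)/2L = -0.1975
  √(A²+B²)=0.4022;  θ3 = -1.1245+2.0842 ≈ 0.9597

θ₁ = 0.4365, θ₂ = 0.6983, θ₃ = 0.9597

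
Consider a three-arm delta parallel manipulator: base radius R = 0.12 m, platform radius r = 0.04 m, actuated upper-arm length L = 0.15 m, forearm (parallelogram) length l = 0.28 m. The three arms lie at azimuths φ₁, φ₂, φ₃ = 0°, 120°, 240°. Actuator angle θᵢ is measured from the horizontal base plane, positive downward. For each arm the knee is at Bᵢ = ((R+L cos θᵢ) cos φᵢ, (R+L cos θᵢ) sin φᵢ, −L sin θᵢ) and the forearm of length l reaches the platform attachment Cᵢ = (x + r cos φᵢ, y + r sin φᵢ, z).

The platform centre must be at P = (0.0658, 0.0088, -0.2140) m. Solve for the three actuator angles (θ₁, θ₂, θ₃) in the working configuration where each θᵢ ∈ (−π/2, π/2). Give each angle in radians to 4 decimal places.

θ₁ = -0.0870, θ₂ = 0.5236, θ₃ = 0.6106

φ1=0.0° → target in arm frame (0.0658, 0.0088)
  A=0.0142, B=-0.2140, C=(l²−L²−A²−y'²−z²)/(2L)=0.0327
  √(A²+B²)=0.2145;  θ1 = -1.5045+1.4175 ≈ -0.0870
rotate P by −φ2: (-0.0253, -0.0614, -0.2140)
  A cos θ + B sin θ = C:  0.1053·cos θ + -0.2140·sin θ = -0.0158
  γ=atan2(-0.2140,0.1053)=-1.1136;  ψ=arccos(-0.0664)=1.6372;  θ2=γ+ψ≈0.5236
arm 3 (φ=240.0°): x'=-0.0405, y'=0.0526
  A=0.1205, B=-0.2140, C=(l²−L²−A²−y'²−z²)/(2L)=-0.0240
  √(A²+B²)=0.2456;  θ3 = -1.0579+1.6685 ≈ 0.6106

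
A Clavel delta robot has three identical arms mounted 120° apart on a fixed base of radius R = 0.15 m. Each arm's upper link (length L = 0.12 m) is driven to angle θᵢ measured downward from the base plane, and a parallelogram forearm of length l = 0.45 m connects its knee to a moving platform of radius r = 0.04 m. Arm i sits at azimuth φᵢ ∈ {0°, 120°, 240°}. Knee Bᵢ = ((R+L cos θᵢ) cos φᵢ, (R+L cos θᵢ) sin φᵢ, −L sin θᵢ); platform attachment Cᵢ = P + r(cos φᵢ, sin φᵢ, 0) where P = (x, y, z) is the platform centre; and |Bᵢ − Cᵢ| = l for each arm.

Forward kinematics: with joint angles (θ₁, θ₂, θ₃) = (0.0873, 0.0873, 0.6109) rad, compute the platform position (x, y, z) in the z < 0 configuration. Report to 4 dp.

centre 1 = (0.2295·cos0.0°, 0.2295·sin0.0°, -0.0105) = (0.2295, 0.0000, -0.0105)
φ2=120.0°: virtual centre (-0.1148, 0.1988, -0.0105), radius l
φ3=240.0°: virtual centre (-0.1041, -0.1804, -0.0688), radius l
eliminate P² terms by subtracting sphere 1 from 2 and 3
[-0.6886 0.3976 0.0000]·P = 0.0000;  [-0.6674 -0.3608 -0.1167]·P = -0.0047
Cramer: x(z) = 0.0036-0.0903z;  y(z) = 0.0063-0.1565z
into |P−centre ₁|² = l²: 1.0326z² + 0.0598z + -0.1513 = 0;  Δ = 0.6286;  z = -0.4128 or 0.3549 → z<0 root = -0.4128
x = 0.0409, y = 0.0709

(0.0409, 0.0709, -0.4128)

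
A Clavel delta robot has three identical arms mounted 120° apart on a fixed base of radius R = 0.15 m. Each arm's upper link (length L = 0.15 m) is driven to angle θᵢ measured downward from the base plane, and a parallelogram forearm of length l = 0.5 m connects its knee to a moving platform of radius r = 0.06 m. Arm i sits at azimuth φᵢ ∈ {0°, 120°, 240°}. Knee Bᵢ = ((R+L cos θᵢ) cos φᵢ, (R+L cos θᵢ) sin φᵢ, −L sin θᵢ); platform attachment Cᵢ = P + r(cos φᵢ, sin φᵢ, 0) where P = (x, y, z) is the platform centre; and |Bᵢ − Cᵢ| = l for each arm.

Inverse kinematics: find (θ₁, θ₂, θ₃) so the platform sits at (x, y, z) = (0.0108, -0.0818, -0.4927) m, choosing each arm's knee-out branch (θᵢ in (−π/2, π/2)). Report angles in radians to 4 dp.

arm 1 (φ=0.0°): x'=0.0108, y'=-0.0818
  A=0.0792, B=-0.4927, C=(l²−L²−A²−y'²−z²)/(2L)=-0.0941
  θ1 = atan2(B,A) + arccos(C/0.4990) = 0.3490
φ2=120.0° → target in arm frame (-0.0762, 0.0315)
  A cos θ + B sin θ = C:  0.1662·cos θ + -0.4927·sin θ = -0.1463
  θ2 = atan2(B,A) + arccos(C/0.5200) = 0.6106
arm 3 (φ=240.0°): x'=0.0654, y'=0.0503
  A cos θ + B sin θ = C:  0.0246·cos θ + -0.4927·sin θ = -0.0613
  θ3 = atan2(B,A) + arccos(C/0.4933) = 0.1743

θ₁ = 0.3490, θ₂ = 0.6106, θ₃ = 0.1743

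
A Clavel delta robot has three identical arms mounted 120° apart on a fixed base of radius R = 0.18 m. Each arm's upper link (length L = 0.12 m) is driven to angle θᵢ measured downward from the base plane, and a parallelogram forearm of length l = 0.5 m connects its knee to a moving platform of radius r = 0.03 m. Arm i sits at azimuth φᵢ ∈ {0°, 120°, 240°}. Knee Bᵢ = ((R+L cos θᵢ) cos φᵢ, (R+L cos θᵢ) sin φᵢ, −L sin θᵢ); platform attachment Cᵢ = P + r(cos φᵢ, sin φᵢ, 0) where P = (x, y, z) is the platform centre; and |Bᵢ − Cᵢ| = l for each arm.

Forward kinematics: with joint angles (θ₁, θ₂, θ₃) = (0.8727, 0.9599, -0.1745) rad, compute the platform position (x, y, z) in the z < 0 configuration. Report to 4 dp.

φ1=0.0°: virtual centre (0.2271, 0.0000, -0.0919), radius l
arm 2 at φ=120.0°: ρ2 = 0.2188;  S2 = (-0.1094, 0.1895, -0.0983)
φ3=240.0°: virtual centre (-0.1341, -0.2322, 0.0208), radius l
subtract pairs → two planes through P
[-0.6731 0.3790 -0.0127]·P = -0.0025;  [-0.7224 -0.4645 0.2255]·P = 0.0123
det = 0.5865;  x = -0.0060+0.1357z,  y = -0.0172+0.2745z
sphere 1 gives Az²+Bz+C=0 with A=1.0938, B=0.1112, C=-0.1869;  B²−4AC=0.8301;  roots -0.4673, 0.3657;  negative root z = -0.4673
x = -0.0694, y = -0.1455

(-0.0694, -0.1455, -0.4673)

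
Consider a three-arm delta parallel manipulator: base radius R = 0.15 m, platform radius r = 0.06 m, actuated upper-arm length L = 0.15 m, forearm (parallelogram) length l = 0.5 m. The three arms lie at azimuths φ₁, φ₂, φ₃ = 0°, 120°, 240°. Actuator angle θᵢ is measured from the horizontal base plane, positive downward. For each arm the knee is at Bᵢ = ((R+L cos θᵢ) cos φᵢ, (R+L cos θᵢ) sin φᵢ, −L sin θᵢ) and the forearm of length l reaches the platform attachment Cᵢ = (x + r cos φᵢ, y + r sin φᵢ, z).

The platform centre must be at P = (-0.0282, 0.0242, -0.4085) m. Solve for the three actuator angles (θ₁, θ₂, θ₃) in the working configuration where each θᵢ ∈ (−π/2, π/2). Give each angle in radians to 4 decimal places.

θ₁ = -0.0878, θ₂ = -0.3496, θ₃ = -0.1747

arm 1 (φ=0.0°): x'=-0.0282, y'=0.0242
  A=0.1182, B=-0.4085, C=(l²−L²−A²−y'²−z²)/(2L)=0.1536
  γ=atan2(-0.4085,0.1182)=-1.2891;  ψ=arccos(0.3611)=1.2013;  θ1=γ+ψ≈-0.0878
φ2=120.0° → target in arm frame (0.0351, 0.0123)
  A=0.0549, B=-0.4085, C=(l²−L²−A²−y'²−z²)/(2L)=0.1915
  √(A²+B²)=0.4122;  θ2 = -1.4371+1.0875 ≈ -0.3496
rotate P by −φ3: (-0.0069, -0.0365, -0.4085)
  A=0.0969, B=-0.4085, C=(l²−L²−A²−y'²−z²)/(2L)=0.1664
  γ=atan2(-0.4085,0.0969)=-1.3380;  ψ=arccos(0.3963)=1.1633;  θ3=γ+ψ≈-0.1747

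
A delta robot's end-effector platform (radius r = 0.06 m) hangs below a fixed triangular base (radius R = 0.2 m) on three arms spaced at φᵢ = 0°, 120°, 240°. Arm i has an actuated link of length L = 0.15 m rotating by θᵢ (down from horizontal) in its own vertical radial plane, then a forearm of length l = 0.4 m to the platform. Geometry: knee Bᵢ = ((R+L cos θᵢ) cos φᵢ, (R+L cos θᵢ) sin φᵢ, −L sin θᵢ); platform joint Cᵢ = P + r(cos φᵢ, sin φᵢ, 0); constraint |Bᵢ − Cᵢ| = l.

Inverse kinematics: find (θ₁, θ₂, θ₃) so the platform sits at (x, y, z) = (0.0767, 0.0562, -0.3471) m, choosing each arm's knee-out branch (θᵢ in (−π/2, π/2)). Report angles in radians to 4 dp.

φ1=0.0° → target in arm frame (0.0767, 0.0562)
  A cos θ + B sin θ = C:  0.0633·cos θ + -0.3471·sin θ = 0.0329
  √(A²+B²)=0.3528;  θ1 = -1.3904+1.4775 ≈ 0.0871
φ2=120.0° → target in arm frame (0.0103, -0.0945)
  e−x'=0.1297;  (l²−L²−(e−x')²−y'²−z²)/2L = -0.0291
  θ2 = atan2(B,A) + arccos(C/0.3705) = 0.4362
arm 3 (φ=240.0°): x'=-0.0870, y'=0.0383
  e−x'=0.2270;  (l²−L²−(e−x')²−y'²−z²)/2L = -0.1200
  γ=atan2(-0.3471,0.2270)=-0.9916;  ψ=arccos(-0.2892)=1.8642;  θ3=γ+ψ≈0.8726

θ₁ = 0.0871, θ₂ = 0.4362, θ₃ = 0.8726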